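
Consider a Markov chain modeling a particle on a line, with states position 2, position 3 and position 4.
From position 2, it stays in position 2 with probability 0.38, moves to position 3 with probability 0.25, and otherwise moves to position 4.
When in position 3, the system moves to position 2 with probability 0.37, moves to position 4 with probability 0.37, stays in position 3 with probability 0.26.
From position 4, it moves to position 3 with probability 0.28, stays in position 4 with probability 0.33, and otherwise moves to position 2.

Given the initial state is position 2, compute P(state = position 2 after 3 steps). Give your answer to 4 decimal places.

Propagate the distribution vector 3 steps from position 2.
After 0 steps: (1.0000, 0.0000, 0.0000)
After 1 step: (0.3800, 0.2500, 0.3700)
After 2 steps: (0.3812, 0.2636, 0.3552)
After 3 steps: (0.3809, 0.2633, 0.3558)
P(in position 2 after 3 steps) = 0.3809

0.3809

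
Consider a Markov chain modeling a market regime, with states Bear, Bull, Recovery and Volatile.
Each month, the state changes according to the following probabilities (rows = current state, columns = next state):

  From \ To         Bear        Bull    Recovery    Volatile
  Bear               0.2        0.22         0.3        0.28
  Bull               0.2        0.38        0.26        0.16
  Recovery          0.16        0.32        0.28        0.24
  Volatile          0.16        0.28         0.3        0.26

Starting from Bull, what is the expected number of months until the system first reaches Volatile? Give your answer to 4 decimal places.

Let t(s) be the expected number of months to first reach Volatile from state s, with t(Volatile) = 0. Conditioning on the first month:
t(Bear) = 1 + 0.2·t(Bear) + 0.22·t(Bull) + 0.3·t(Recovery)
t(Bull) = 1 + 0.2·t(Bear) + 0.38·t(Bull) + 0.26·t(Recovery)
t(Recovery) = 1 + 0.16·t(Bear) + 0.32·t(Bull) + 0.28·t(Recovery)
Solving: t(Bear) = 4.2875, t(Bull) = 4.8892, t(Recovery) = 4.5147.
Expected months from Bull to Volatile: 4.8892.

4.8892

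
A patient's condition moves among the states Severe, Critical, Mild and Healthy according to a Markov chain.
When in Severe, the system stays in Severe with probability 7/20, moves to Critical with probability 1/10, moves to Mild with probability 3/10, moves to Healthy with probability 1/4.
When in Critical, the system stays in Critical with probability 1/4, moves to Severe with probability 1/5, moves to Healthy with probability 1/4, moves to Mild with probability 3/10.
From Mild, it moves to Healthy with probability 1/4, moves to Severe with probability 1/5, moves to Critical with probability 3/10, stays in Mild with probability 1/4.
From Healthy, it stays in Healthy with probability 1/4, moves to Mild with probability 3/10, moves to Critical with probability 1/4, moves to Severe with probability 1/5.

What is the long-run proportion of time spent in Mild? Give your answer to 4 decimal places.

Let the stationary distribution be π with π = πP and π_1 + π_2 + π_3 + π_4 = 1.
π_1 = 0.35·π_1 + 0.2·π_2 + 0.2·π_3 + 0.2·π_4
π_2 = 0.1·π_1 + 0.25·π_2 + 0.3·π_3 + 0.25·π_4
π_3 = 0.3·π_1 + 0.3·π_2 + 0.25·π_3 + 0.3·π_4
Solving with the normalization constraint gives π = (0.2353, 0.2290, 0.2857, 0.2500).
So the stationary probability of Mild is 0.2857.

0.2857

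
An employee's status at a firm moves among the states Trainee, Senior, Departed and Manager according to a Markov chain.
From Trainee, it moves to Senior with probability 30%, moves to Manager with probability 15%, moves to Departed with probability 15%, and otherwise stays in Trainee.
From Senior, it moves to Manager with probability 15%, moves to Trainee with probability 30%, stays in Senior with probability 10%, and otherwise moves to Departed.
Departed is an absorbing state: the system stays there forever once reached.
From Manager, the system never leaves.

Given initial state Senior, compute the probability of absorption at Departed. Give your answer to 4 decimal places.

0.7000

Let h(s) be the probability of absorption at Departed starting from transient state s. Then h(Departed) = 1 and h(Manager) = 0. By first-step analysis:
h(Trainee) = 0.4·h(Trainee) + 0.3·h(Senior) + 0.15·1 + 0.15·0
h(Senior) = 0.3·h(Trainee) + 0.1·h(Senior) + 0.45·1 + 0.15·0
Solving: h(Trainee) = 0.6000, h(Senior) = 0.7000.
Starting from Senior, the probability is 0.7000.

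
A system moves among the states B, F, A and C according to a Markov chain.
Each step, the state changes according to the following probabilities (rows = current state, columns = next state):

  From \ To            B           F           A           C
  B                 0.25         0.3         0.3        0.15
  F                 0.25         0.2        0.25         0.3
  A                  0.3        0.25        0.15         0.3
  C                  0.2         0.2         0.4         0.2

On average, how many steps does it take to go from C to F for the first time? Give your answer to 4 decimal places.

Let t(s) be the expected number of steps to first reach F from state s, with t(F) = 0. Conditioning on the first step:
t(B) = 1 + 0.25·t(B) + 0.3·t(A) + 0.15·t(C)
t(A) = 1 + 0.3·t(B) + 0.15·t(A) + 0.3·t(C)
t(C) = 1 + 0.2·t(B) + 0.4·t(A) + 0.2·t(C)
Solving: t(B) = 3.7609, t(A) = 3.9791, t(C) = 4.1798.
Expected steps from C to F: 4.1798.

4.1798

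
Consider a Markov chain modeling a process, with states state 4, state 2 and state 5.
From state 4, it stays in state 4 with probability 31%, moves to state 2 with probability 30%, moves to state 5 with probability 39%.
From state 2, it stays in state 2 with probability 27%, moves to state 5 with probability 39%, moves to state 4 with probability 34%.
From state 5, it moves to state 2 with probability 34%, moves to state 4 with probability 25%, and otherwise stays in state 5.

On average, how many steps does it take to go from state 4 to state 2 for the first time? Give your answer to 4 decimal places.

Let t(s) be the expected number of steps to first reach state 2 from state s, with t(state 2) = 0. Conditioning on the first step:
t(state 4) = 1 + 0.31·t(state 4) + 0.39·t(state 5)
t(state 5) = 1 + 0.25·t(state 4) + 0.41·t(state 5)
Solving: t(state 4) = 3.1654, t(state 5) = 3.0362.
Expected steps from state 4 to state 2: 3.1654.

3.1654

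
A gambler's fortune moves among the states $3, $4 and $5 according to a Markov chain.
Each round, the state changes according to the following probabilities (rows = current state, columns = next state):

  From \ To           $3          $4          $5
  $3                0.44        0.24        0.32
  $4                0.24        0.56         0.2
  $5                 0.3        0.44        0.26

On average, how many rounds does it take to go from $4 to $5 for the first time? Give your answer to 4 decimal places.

4.2373

Let t(s) be the expected number of rounds to first reach $5 from state s, with t($5) = 0. Conditioning on the first round:
t($3) = 1 + 0.44·t($3) + 0.24·t($4)
t($4) = 1 + 0.24·t($3) + 0.56·t($4)
Solving: t($3) = 3.6017, t($4) = 4.2373.
Expected rounds from $4 to $5: 4.2373.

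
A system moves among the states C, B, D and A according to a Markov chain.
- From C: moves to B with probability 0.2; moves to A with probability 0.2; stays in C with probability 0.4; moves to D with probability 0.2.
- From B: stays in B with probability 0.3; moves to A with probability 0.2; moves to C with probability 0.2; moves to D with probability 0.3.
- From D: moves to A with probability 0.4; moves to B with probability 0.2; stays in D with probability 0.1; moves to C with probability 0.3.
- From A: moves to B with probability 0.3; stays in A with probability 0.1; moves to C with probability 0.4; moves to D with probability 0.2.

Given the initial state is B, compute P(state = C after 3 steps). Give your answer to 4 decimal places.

Propagate the distribution vector 3 steps from B.
After 0 steps: (0.0000, 1.0000, 0.0000, 0.0000)
After 1 step: (0.2000, 0.3000, 0.3000, 0.2000)
After 2 steps: (0.3100, 0.2500, 0.2000, 0.2400)
After 3 steps: (0.3300, 0.2490, 0.2050, 0.2160)
P(in C after 3 steps) = 0.3300

0.3300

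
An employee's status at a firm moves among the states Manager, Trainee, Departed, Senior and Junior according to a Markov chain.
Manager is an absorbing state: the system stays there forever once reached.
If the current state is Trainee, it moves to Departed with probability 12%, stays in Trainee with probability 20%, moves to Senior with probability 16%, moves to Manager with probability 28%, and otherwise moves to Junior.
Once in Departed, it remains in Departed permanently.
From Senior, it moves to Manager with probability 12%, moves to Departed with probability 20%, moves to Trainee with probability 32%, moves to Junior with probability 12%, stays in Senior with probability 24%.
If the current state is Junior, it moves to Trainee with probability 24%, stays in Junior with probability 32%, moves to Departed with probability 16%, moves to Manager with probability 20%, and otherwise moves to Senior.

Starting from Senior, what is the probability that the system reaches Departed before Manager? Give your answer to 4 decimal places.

Let h(s) be the probability of absorption at Departed starting from transient state s. Then h(Departed) = 1 and h(Manager) = 0. By first-step analysis:
h(Trainee) = 0.28·0 + 0.2·h(Trainee) + 0.12·1 + 0.16·h(Senior) + 0.24·h(Junior)
h(Senior) = 0.12·0 + 0.32·h(Trainee) + 0.2·1 + 0.24·h(Senior) + 0.12·h(Junior)
h(Junior) = 0.2·0 + 0.24·h(Trainee) + 0.16·1 + 0.08·h(Senior) + 0.32·h(Junior)
Solving: h(Trainee) = 0.3752, h(Senior) = 0.4883, h(Junior) = 0.4252.
Starting from Senior, the probability is 0.4883.

0.4883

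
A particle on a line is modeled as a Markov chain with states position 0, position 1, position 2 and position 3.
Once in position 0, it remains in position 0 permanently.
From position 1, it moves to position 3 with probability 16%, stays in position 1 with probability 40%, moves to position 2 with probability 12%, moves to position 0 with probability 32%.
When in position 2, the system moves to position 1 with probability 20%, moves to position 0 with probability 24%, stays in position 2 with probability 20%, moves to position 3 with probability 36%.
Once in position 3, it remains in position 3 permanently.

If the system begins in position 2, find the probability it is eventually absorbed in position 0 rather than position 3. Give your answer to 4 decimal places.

0.4561

Let h(s) be the probability of absorption at position 0 starting from transient state s. Then h(position 0) = 1 and h(position 3) = 0. By first-step analysis:
h(position 1) = 0.32·1 + 0.4·h(position 1) + 0.12·h(position 2) + 0.16·0
h(position 2) = 0.24·1 + 0.2·h(position 1) + 0.2·h(position 2) + 0.36·0
Solving: h(position 1) = 0.6246, h(position 2) = 0.4561.
Starting from position 2, the probability is 0.4561.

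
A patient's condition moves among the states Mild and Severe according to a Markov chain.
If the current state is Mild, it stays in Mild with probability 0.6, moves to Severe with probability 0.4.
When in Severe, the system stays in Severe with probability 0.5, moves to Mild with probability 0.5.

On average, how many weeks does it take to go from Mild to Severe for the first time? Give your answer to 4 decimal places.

Let t(s) be the expected number of weeks to first reach Severe from state s, with t(Severe) = 0. Conditioning on the first week:
t(Mild) = 1 + 0.6·t(Mild)
Solving: t(Mild) = 2.5000.
Expected weeks from Mild to Severe: 2.5000.

2.5000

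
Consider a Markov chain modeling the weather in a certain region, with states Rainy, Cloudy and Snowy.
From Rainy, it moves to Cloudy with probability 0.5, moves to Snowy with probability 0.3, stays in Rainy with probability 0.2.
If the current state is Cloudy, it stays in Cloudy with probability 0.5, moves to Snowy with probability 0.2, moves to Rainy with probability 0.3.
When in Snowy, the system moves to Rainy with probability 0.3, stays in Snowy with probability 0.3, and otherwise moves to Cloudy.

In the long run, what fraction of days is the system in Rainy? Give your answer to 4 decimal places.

Let the stationary distribution be π with π = πP and π_1 + π_2 + π_3 = 1.
π_1 = 0.2·π_1 + 0.3·π_2 + 0.3·π_3
π_2 = 0.5·π_1 + 0.5·π_2 + 0.4·π_3
Solving with the normalization constraint gives π = (0.2727, 0.4747, 0.2525).
So the stationary probability of Rainy is 0.2727.

0.2727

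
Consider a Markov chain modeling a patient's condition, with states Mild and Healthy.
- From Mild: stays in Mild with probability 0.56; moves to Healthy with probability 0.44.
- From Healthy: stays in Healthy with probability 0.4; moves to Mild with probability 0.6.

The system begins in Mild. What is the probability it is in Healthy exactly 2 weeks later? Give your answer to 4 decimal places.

0.4224

Sum over the intermediate state after 1 week:
P = P(Mild→Mild)·P(Mild→Healthy) + P(Mild→Healthy)·P(Healthy→Healthy)
  = 0.56×0.44 + 0.44×0.4
  = 0.2464 + 0.1760 = 0.4224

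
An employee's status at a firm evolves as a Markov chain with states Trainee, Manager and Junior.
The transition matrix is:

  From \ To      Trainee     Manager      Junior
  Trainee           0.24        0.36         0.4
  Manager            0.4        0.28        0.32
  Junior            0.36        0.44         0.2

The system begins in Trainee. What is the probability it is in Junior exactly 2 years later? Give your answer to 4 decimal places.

0.2912

Sum over the intermediate state after 1 year:
P = P(Trainee→Trainee)·P(Trainee→Junior) + P(Trainee→Manager)·P(Manager→Junior) + P(Trainee→Junior)·P(Junior→Junior)
  = 0.24×0.4 + 0.36×0.32 + 0.4×0.2
  = 0.0960 + 0.1152 + 0.0800 = 0.2912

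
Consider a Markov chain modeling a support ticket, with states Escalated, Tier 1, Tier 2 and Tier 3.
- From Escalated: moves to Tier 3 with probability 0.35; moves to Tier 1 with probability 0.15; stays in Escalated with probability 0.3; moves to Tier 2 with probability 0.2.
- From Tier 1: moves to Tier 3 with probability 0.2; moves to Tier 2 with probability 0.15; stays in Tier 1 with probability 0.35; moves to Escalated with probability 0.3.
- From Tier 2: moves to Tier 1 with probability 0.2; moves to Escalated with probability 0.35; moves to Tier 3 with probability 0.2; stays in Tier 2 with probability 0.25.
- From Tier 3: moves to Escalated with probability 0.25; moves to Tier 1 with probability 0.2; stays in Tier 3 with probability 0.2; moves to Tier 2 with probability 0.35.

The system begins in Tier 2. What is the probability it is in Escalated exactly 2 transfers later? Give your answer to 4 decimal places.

0.3025

Propagate the distribution vector 2 transfers from Tier 2.
After 0 transfers: (0.0000, 0.0000, 1.0000, 0.0000)
After 1 transfer: (0.3500, 0.2000, 0.2500, 0.2000)
After 2 transfers: (0.3025, 0.2125, 0.2325, 0.2525)
P(in Escalated after 2 transfers) = 0.3025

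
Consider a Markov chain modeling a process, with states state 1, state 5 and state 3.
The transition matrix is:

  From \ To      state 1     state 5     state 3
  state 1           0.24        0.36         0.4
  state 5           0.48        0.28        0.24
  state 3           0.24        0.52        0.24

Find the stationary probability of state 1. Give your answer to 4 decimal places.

0.3304

Let the stationary distribution be π with π = πP and π_1 + π_2 + π_3 = 1.
π_1 = 0.24·π_1 + 0.48·π_2 + 0.24·π_3
π_2 = 0.36·π_1 + 0.28·π_2 + 0.52·π_3
Solving with the normalization constraint gives π = (0.3304, 0.3767, 0.2929).
So the stationary probability of state 1 is 0.3304.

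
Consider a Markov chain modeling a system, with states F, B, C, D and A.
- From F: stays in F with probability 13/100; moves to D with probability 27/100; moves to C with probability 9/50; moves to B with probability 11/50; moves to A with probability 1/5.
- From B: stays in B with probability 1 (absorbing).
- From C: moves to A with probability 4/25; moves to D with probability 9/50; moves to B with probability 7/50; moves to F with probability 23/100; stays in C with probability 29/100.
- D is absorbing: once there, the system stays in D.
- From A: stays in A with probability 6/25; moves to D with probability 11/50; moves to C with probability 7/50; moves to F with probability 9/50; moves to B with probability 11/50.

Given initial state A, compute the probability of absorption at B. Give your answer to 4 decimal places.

0.4814

Let h(s) be the probability of absorption at B starting from transient state s. Then h(B) = 1 and h(D) = 0. By first-step analysis:
h(F) = 0.13·h(F) + 0.22·1 + 0.18·h(C) + 0.27·0 + 0.2·h(A)
h(C) = 0.23·h(F) + 0.14·1 + 0.29·h(C) + 0.18·0 + 0.16·h(A)
h(A) = 0.18·h(F) + 0.22·1 + 0.14·h(C) + 0.22·0 + 0.24·h(A)
Solving: h(F) = 0.4574, h(C) = 0.4539, h(A) = 0.4814.
Starting from A, the probability is 0.4814.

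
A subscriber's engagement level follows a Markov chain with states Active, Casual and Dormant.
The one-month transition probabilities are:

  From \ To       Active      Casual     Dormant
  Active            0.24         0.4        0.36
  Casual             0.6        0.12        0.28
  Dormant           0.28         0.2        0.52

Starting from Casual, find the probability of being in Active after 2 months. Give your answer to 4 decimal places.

0.2944

Sum over the intermediate state after 1 month:
P = P(Casual→Active)·P(Active→Active) + P(Casual→Casual)·P(Casual→Active) + P(Casual→Dormant)·P(Dormant→Active)
  = 0.6×0.24 + 0.12×0.6 + 0.28×0.28
  = 0.1440 + 0.0720 + 0.0784 = 0.2944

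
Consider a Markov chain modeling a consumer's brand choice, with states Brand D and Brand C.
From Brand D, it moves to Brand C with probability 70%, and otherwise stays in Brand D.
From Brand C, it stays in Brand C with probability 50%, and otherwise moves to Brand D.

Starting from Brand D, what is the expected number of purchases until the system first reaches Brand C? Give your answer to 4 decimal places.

1.4286

Let t(s) be the expected number of purchases to first reach Brand C from state s, with t(Brand C) = 0. Conditioning on the first purchase:
t(Brand D) = 1 + 0.3·t(Brand D)
Solving: t(Brand D) = 1.4286.
Expected purchases from Brand D to Brand C: 1.4286.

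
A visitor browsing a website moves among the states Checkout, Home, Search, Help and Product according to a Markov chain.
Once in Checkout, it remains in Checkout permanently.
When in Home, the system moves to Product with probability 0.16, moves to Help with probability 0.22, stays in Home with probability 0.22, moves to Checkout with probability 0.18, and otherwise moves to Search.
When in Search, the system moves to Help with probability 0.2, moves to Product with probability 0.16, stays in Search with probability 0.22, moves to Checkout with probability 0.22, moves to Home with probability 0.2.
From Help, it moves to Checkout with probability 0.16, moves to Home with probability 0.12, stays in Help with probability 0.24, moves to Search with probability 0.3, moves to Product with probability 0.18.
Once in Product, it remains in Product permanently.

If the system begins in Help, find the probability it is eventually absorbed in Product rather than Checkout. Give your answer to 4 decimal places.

Let h(s) be the probability of absorption at Product starting from transient state s. Then h(Product) = 1 and h(Checkout) = 0. By first-step analysis:
h(Home) = 0.18·0 + 0.22·h(Home) + 0.22·h(Search) + 0.22·h(Help) + 0.16·1
h(Search) = 0.22·0 + 0.2·h(Home) + 0.22·h(Search) + 0.2·h(Help) + 0.16·1
h(Help) = 0.16·0 + 0.12·h(Home) + 0.3·h(Search) + 0.24·h(Help) + 0.18·1
Solving: h(Home) = 0.4704, h(Search) = 0.4512, h(Help) = 0.4892.
Starting from Help, the probability is 0.4892.

0.4892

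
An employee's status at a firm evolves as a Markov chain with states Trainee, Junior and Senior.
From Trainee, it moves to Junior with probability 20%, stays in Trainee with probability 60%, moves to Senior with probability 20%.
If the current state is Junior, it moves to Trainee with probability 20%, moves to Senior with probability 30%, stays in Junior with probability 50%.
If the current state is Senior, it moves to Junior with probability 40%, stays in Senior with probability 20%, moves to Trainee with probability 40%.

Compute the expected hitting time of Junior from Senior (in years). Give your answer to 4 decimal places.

3.3333

Let t(s) be the expected number of years to first reach Junior from state s, with t(Junior) = 0. Conditioning on the first year:
t(Trainee) = 1 + 0.6·t(Trainee) + 0.2·t(Senior)
t(Senior) = 1 + 0.4·t(Trainee) + 0.2·t(Senior)
Solving: t(Trainee) = 4.1667, t(Senior) = 3.3333.
Expected years from Senior to Junior: 3.3333.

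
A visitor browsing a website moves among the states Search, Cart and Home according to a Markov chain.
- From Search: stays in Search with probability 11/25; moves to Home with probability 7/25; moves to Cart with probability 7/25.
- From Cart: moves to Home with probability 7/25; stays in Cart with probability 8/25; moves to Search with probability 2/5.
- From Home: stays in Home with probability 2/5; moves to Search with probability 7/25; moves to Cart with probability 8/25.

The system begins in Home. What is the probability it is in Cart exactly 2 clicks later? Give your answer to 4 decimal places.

Sum over the intermediate state after 1 click:
P = P(Home→Search)·P(Search→Cart) + P(Home→Cart)·P(Cart→Cart) + P(Home→Home)·P(Home→Cart)
  = 0.28×0.28 + 0.32×0.32 + 0.4×0.32
  = 0.0784 + 0.1024 + 0.1280 = 0.3088

0.3088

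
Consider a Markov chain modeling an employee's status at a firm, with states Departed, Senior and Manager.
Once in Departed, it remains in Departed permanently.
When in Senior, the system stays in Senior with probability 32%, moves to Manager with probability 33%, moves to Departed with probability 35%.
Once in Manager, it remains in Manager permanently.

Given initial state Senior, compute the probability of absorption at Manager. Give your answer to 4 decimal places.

Let h(s) be the probability of absorption at Manager starting from transient state s. Then h(Manager) = 1 and h(Departed) = 0. By first-step analysis:
h(Senior) = 0.35·0 + 0.32·h(Senior) + 0.33·1
Solving: h(Senior) = 0.4853.
Starting from Senior, the probability is 0.4853.

0.4853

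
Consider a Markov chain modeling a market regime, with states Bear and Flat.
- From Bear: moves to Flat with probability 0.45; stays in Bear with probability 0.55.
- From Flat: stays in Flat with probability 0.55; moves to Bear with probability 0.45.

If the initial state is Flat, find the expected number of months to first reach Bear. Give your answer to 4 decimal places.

2.2222

Let t(s) be the expected number of months to first reach Bear from state s, with t(Bear) = 0. Conditioning on the first month:
t(Flat) = 1 + 0.55·t(Flat)
Solving: t(Flat) = 2.2222.
Expected months from Flat to Bear: 2.2222.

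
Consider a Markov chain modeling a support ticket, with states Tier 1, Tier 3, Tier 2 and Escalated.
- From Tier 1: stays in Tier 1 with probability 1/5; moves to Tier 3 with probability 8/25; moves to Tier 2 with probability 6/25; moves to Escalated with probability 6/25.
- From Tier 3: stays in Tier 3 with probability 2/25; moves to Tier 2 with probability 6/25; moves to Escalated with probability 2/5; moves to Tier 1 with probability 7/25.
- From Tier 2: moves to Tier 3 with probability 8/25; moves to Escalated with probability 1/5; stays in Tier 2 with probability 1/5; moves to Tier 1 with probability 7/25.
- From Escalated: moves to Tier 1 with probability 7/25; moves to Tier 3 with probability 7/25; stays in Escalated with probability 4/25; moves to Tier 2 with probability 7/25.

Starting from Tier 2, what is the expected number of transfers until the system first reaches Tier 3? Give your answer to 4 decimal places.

Let t(s) be the expected number of transfers to first reach Tier 3 from state s, with t(Tier 3) = 0. Conditioning on the first transfer:
t(Tier 1) = 1 + 0.2·t(Tier 1) + 0.24·t(Tier 2) + 0.24·t(Escalated)
t(Tier 2) = 1 + 0.28·t(Tier 1) + 0.2·t(Tier 2) + 0.2·t(Escalated)
t(Escalated) = 1 + 0.28·t(Tier 1) + 0.28·t(Tier 2) + 0.16·t(Escalated)
Solving: t(Tier 1) = 3.2106, t(Tier 2) = 3.2061, t(Escalated) = 3.3294.
Expected transfers from Tier 2 to Tier 3: 3.2061.

3.2061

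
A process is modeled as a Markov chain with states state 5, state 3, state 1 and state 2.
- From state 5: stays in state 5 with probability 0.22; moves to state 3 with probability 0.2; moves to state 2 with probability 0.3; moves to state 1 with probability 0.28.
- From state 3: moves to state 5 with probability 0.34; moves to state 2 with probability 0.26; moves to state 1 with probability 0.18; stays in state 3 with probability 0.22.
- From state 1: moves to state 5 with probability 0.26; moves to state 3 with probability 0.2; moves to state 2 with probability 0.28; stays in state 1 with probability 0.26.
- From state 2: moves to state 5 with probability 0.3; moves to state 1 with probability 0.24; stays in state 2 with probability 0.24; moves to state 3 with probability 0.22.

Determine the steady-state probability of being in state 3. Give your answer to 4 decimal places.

0.2096

Let the stationary distribution be π with π = πP and π_1 + π_2 + π_3 + π_4 = 1.
π_1 = 0.22·π_1 + 0.34·π_2 + 0.26·π_3 + 0.3·π_4
π_2 = 0.2·π_1 + 0.22·π_2 + 0.2·π_3 + 0.22·π_4
π_3 = 0.28·π_1 + 0.18·π_2 + 0.26·π_3 + 0.24·π_4
Solving with the normalization constraint gives π = (0.2765, 0.2096, 0.2434, 0.2705).
So the stationary probability of state 3 is 0.2096.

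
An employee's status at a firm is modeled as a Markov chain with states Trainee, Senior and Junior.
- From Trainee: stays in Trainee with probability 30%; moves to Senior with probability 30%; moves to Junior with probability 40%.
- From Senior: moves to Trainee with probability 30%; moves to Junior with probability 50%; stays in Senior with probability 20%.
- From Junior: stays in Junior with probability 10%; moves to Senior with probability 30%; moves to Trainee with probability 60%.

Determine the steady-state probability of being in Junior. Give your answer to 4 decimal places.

0.3287

Let the stationary distribution be π with π = πP and π_1 + π_2 + π_3 = 1.
π_1 = 0.3·π_1 + 0.3·π_2 + 0.6·π_3
π_2 = 0.3·π_1 + 0.2·π_2 + 0.3·π_3
Solving with the normalization constraint gives π = (0.3986, 0.2727, 0.3287).
So the stationary probability of Junior is 0.3287.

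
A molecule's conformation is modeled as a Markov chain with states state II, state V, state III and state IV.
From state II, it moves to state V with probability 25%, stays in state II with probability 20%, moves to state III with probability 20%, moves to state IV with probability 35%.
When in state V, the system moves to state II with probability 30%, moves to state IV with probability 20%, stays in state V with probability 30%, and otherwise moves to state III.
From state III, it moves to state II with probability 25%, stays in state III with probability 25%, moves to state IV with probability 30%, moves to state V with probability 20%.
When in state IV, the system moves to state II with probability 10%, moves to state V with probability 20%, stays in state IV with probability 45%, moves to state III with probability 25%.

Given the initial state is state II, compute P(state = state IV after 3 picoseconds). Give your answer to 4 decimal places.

0.3371

Propagate the distribution vector 3 picoseconds from state II.
After 0 picoseconds: (1.0000, 0.0000, 0.0000, 0.0000)
After 1 picosecond: (0.2000, 0.2500, 0.2000, 0.3500)
After 2 picoseconds: (0.2000, 0.2350, 0.2275, 0.3375)
After 3 picoseconds: (0.2011, 0.2335, 0.2283, 0.3371)
P(in state IV after 3 picoseconds) = 0.3371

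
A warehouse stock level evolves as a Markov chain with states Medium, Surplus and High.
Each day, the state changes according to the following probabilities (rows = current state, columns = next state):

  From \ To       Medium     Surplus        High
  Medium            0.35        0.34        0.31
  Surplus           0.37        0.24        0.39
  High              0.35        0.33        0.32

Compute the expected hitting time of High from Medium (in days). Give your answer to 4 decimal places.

Let t(s) be the expected number of days to first reach High from state s, with t(High) = 0. Conditioning on the first day:
t(Medium) = 1 + 0.35·t(Medium) + 0.34·t(Surplus)
t(Surplus) = 1 + 0.37·t(Medium) + 0.24·t(Surplus)
Solving: t(Medium) = 2.9875, t(Surplus) = 2.7702.
Expected days from Medium to High: 2.9875.

2.9875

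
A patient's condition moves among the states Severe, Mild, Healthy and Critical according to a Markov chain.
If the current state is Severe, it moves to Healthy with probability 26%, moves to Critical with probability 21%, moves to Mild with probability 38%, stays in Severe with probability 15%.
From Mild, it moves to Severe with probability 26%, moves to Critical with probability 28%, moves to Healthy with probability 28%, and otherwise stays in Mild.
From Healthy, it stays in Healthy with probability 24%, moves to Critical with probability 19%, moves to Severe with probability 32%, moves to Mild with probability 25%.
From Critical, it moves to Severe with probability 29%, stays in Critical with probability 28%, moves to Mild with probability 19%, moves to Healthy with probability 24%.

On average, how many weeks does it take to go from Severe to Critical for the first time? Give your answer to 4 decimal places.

4.4448

Let t(s) be the expected number of weeks to first reach Critical from state s, with t(Critical) = 0. Conditioning on the first week:
t(Severe) = 1 + 0.15·t(Severe) + 0.38·t(Mild) + 0.26·t(Healthy)
t(Mild) = 1 + 0.26·t(Severe) + 0.18·t(Mild) + 0.28·t(Healthy)
t(Healthy) = 1 + 0.32·t(Severe) + 0.25·t(Mild) + 0.24·t(Healthy)
Solving: t(Severe) = 4.4448, t(Mild) = 4.1876, t(Healthy) = 4.5648.
Expected weeks from Severe to Critical: 4.4448.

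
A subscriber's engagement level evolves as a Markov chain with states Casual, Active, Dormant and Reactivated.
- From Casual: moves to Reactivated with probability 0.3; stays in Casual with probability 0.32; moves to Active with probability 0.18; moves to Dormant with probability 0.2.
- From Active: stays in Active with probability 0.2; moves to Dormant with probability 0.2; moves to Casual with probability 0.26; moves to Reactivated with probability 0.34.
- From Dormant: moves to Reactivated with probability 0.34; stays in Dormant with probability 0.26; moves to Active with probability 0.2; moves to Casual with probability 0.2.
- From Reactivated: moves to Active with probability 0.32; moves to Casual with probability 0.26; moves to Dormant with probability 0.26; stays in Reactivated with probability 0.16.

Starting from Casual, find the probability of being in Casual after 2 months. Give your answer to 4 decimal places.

0.2672

Propagate the distribution vector 2 months from Casual.
After 0 months: (1.0000, 0.0000, 0.0000, 0.0000)
After 1 month: (0.3200, 0.1800, 0.2000, 0.3000)
After 2 months: (0.2672, 0.2296, 0.2300, 0.2732)
P(in Casual after 2 months) = 0.2672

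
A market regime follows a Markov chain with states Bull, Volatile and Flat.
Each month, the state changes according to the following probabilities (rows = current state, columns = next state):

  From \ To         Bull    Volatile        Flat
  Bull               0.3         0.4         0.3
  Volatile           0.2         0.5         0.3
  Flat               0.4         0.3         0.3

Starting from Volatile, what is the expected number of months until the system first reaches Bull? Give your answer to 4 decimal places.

Let t(s) be the expected number of months to first reach Bull from state s, with t(Bull) = 0. Conditioning on the first month:
t(Volatile) = 1 + 0.5·t(Volatile) + 0.3·t(Flat)
t(Flat) = 1 + 0.3·t(Volatile) + 0.3·t(Flat)
Solving: t(Volatile) = 3.8462, t(Flat) = 3.0769.
Expected months from Volatile to Bull: 3.8462.

3.8462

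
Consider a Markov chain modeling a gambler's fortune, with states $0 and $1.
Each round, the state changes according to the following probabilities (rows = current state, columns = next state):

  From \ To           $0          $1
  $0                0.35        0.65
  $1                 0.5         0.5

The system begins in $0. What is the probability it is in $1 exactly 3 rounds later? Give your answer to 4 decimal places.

Propagate the distribution vector 3 rounds from $0.
After 0 rounds: (1.0000, 0.0000)
After 1 round: (0.3500, 0.6500)
After 2 rounds: (0.4475, 0.5525)
After 3 rounds: (0.4329, 0.5671)
P(in $1 after 3 rounds) = 0.5671

0.5671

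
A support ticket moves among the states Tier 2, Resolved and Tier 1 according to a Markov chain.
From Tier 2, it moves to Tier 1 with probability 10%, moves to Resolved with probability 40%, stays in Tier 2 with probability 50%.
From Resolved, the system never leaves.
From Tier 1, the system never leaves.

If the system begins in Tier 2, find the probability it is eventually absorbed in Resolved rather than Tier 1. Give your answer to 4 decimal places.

Let h(s) be the probability of absorption at Resolved starting from transient state s. Then h(Resolved) = 1 and h(Tier 1) = 0. By first-step analysis:
h(Tier 2) = 0.5·h(Tier 2) + 0.4·1 + 0.1·0
Solving: h(Tier 2) = 0.8000.
Starting from Tier 2, the probability is 0.8000.

0.8000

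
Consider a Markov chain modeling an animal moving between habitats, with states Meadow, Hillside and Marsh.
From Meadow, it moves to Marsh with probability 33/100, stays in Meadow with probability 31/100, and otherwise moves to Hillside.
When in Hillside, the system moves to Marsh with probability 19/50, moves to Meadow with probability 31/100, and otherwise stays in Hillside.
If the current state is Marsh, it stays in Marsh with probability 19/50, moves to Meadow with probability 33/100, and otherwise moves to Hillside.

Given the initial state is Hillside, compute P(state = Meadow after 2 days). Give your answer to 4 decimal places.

0.3176

Sum over the intermediate state after 1 day:
P = P(Hillside→Meadow)·P(Meadow→Meadow) + P(Hillside→Hillside)·P(Hillside→Meadow) + P(Hillside→Marsh)·P(Marsh→Meadow)
  = 0.31×0.31 + 0.31×0.31 + 0.38×0.33
  = 0.0961 + 0.0961 + 0.1254 = 0.3176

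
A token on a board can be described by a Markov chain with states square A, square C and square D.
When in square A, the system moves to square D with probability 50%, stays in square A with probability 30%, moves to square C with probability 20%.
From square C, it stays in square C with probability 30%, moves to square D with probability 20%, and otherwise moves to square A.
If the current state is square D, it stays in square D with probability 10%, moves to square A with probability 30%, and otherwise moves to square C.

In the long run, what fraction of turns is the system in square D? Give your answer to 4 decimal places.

0.2826

Let the stationary distribution be π with π = πP and π_1 + π_2 + π_3 = 1.
π_1 = 0.3·π_1 + 0.5·π_2 + 0.3·π_3
π_2 = 0.2·π_1 + 0.3·π_2 + 0.6·π_3
Solving with the normalization constraint gives π = (0.3696, 0.3478, 0.2826).
So the stationary probability of square D is 0.2826.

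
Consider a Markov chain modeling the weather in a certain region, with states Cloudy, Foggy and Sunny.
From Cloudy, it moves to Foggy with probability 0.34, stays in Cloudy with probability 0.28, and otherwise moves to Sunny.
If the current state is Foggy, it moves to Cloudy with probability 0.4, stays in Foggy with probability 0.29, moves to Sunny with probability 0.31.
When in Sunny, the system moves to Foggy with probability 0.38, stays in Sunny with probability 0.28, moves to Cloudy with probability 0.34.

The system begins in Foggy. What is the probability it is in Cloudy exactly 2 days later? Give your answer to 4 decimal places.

0.3334

Sum over the intermediate state after 1 day:
P = P(Foggy→Cloudy)·P(Cloudy→Cloudy) + P(Foggy→Foggy)·P(Foggy→Cloudy) + P(Foggy→Sunny)·P(Sunny→Cloudy)
  = 0.4×0.28 + 0.29×0.4 + 0.31×0.34
  = 0.1120 + 0.1160 + 0.1054 = 0.3334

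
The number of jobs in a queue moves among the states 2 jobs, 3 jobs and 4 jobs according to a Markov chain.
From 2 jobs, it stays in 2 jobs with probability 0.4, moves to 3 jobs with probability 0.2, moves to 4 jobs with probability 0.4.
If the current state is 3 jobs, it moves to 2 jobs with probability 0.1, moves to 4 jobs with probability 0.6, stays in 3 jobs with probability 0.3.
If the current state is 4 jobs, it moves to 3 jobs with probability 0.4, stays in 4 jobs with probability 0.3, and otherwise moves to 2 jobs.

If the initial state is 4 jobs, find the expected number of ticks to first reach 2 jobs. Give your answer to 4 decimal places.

4.4000

Let t(s) be the expected number of ticks to first reach 2 jobs from state s, with t(2 jobs) = 0. Conditioning on the first tick:
t(3 jobs) = 1 + 0.3·t(3 jobs) + 0.6·t(4 jobs)
t(4 jobs) = 1 + 0.4·t(3 jobs) + 0.3·t(4 jobs)
Solving: t(3 jobs) = 5.2000, t(4 jobs) = 4.4000.
Expected ticks from 4 jobs to 2 jobs: 4.4000.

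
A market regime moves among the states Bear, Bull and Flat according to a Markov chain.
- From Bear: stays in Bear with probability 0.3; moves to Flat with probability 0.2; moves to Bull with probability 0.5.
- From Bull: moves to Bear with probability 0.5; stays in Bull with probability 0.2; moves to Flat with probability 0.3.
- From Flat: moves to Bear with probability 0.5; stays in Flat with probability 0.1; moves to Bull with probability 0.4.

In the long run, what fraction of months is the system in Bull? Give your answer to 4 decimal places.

Let the stationary distribution be π with π = πP and π_1 + π_2 + π_3 = 1.
π_1 = 0.3·π_1 + 0.5·π_2 + 0.5·π_3
π_2 = 0.5·π_1 + 0.2·π_2 + 0.4·π_3
Solving with the normalization constraint gives π = (0.4167, 0.3681, 0.2153).
So the stationary probability of Bull is 0.3681.

0.3681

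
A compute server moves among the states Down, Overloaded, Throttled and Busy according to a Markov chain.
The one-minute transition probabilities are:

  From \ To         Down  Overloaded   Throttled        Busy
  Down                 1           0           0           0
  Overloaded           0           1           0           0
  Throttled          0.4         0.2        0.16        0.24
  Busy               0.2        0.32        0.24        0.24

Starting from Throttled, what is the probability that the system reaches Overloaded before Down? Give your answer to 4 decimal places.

Let h(s) be the probability of absorption at Overloaded starting from transient state s. Then h(Overloaded) = 1 and h(Down) = 0. By first-step analysis:
h(Throttled) = 0.4·0 + 0.2·1 + 0.16·h(Throttled) + 0.24·h(Busy)
h(Busy) = 0.2·0 + 0.32·1 + 0.24·h(Throttled) + 0.24·h(Busy)
Solving: h(Throttled) = 0.3939, h(Busy) = 0.5455.
Starting from Throttled, the probability is 0.3939.

0.3939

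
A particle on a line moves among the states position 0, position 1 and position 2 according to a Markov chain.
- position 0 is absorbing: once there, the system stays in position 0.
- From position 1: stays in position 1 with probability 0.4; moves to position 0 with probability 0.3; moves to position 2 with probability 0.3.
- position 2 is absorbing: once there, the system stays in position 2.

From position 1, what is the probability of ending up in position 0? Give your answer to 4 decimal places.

Let h(s) be the probability of absorption at position 0 starting from transient state s. Then h(position 0) = 1 and h(position 2) = 0. By first-step analysis:
h(position 1) = 0.3·1 + 0.4·h(position 1) + 0.3·0
Solving: h(position 1) = 0.5000.
Starting from position 1, the probability is 0.5000.

0.5000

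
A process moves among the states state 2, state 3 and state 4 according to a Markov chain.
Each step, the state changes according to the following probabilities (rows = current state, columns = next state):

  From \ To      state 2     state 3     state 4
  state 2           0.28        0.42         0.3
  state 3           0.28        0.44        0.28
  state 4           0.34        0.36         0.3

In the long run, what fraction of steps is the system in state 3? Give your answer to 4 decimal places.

Let the stationary distribution be π with π = πP and π_1 + π_2 + π_3 = 1.
π_1 = 0.28·π_1 + 0.28·π_2 + 0.34·π_3
π_2 = 0.42·π_1 + 0.44·π_2 + 0.36·π_3
Solving with the normalization constraint gives π = (0.2975, 0.4107, 0.2918).
So the stationary probability of state 3 is 0.4107.

0.4107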